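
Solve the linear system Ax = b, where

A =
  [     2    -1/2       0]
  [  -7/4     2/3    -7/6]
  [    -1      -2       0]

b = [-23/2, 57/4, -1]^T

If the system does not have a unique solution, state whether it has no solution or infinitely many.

x_1 = -5, x_2 = 3, x_3 = -3

Row-reduce the augmented matrix:
R1 ← R1 / (2).
R2 ← R2 + 7/4·R1.
R3 ← R3 + 1·R1.
R2 ← R2 / (11/48).
R1 ← R1 + 1/4·R2.
R3 ← R3 + 9/4·R2.
R3 ← R3 / (-126/11).
R1 ← R1 + 14/11·R3.
R2 ← R2 + 56/11·R3.
Reading off the reduced rows gives x_1 = -5, x_2 = 3, x_3 = -3.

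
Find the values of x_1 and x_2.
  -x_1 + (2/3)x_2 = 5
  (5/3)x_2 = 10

x_1 = -1, x_2 = 6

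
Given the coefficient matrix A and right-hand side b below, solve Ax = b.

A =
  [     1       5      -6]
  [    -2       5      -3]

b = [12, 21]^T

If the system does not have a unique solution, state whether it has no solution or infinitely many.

Row-reduce:
R2 ← R2 + 2·R1.
R2 ← R2 / (15).
R1 ← R1 − 5·R2.
Rank is 2 with 3 unknowns, leaving x_3 free.

infinitely many solutions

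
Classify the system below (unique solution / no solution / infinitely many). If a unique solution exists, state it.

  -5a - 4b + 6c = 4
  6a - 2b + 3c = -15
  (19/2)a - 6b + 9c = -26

Row-reduce:
R1 ← R1 / (-5).
R2 ← R2 − 6·R1.
R3 ← R3 − 19/2·R1.
R2 ← R2 / (-34/5).
R1 ← R1 − 4/5·R2.
R3 ← R3 + 68/5·R2.
Row 3 reduces to 0 = 2, a contradiction. The system is inconsistent.

no solution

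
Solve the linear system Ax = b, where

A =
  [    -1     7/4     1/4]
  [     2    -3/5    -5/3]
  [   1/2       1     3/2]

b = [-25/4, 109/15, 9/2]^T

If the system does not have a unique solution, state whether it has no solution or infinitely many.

x_1 = 5, x_2 = -1, x_3 = 2

Row-reduce the augmented matrix:
R1 ← R1 / (-1).
R2 ← R2 − 2·R1.
R3 ← R3 − 1/2·R1.
R2 ← R2 / (29/10).
R1 ← R1 + 7/4·R2.
R3 ← R3 − 15/8·R2.
R3 ← R3 / (69/29).
R1 ← R1 + 83/87·R3.
R2 ← R2 + 35/87·R3.
Reading off the reduced rows gives x_1 = 5, x_2 = -1, x_3 = 2.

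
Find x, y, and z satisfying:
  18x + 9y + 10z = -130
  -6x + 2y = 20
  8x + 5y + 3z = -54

Row-reduce the augmented matrix:
R1 ← R1 / (18).
R2 ← R2 + 6·R1.
R3 ← R3 − 8·R1.
R2 ← R2 / (5).
R1 ← R1 − 1/2·R2.
R3 ← R3 − 1·R2.
R3 ← R3 / (-19/9).
R1 ← R1 − 2/9·R3.
R2 ← R2 − 2/3·R3.
Reading off the reduced rows gives x = -4, y = -2, z = -4.

x = -4, y = -2, z = -4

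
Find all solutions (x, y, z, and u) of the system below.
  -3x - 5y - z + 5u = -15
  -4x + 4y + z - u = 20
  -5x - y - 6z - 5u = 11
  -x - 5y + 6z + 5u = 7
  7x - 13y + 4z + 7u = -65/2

Row-reduce:
R1 ← R1 / (-3).
R2 ← R2 + 4·R1.
R3 ← R3 + 5·R1.
R4 ← R4 + 1·R1.
R5 ← R5 − 7·R1.
R2 ← R2 / (32/3).
R1 ← R1 − 5/3·R2.
R3 ← R3 − 22/3·R2.
R4 ← R4 + 10/3·R2.
R5 ← R5 + 74/3·R2.
R3 ← R3 / (-95/16).
R1 ← R1 + 1/32·R3.
R2 ← R2 − 7/32·R3.
R4 ← R4 − 113/16·R3.
R5 ← R5 − 113/16·R3.
R4 ← R4 / (-822/95).
R1 ← R1 + 81/190·R4.
R2 ← R2 + 193/190·R4.
R3 ← R3 − 129/95·R4.
R5 ← R5 + 822/95·R4.
Row 5 reduces to 0 = 1/2, a contradiction. The system is inconsistent.

no solution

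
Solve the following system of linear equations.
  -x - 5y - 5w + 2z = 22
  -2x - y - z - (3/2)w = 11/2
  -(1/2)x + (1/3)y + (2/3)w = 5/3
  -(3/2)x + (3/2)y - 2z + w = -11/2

Row-reduce:
R1 ← R1 / (-1).
R2 ← R2 + 2·R1.
R3 ← R3 + 1/2·R1.
R4 ← R4 + 3/2·R1.
R2 ← R2 / (9).
R1 ← R1 − 5·R2.
R3 ← R3 − 17/6·R2.
R4 ← R4 − 9·R2.
R3 ← R3 / (31/54).
R1 ← R1 − 7/9·R3.
R2 ← R2 + 5/9·R3.
Rank is 3 with 4 unknowns, leaving w free.

infinitely many solutions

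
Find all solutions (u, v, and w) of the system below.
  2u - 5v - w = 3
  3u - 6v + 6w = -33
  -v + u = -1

u = -1, v = 0, w = -5

Row-reduce the augmented matrix:
R1 ← R1 / (2).
R2 ← R2 − 3·R1.
R3 ← R3 − 1·R1.
R2 ← R2 / (3/2).
R1 ← R1 + 5/2·R2.
R3 ← R3 − 3/2·R2.
R3 ← R3 / (-7).
R1 ← R1 − 12·R3.
R2 ← R2 − 5·R3.
Reading off the reduced rows gives u = -1, v = 0, w = -5.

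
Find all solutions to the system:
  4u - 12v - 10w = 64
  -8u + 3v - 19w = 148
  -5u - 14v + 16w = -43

Row-reduce the augmented matrix:
R1 ← R1 / (4).
R2 ← R2 + 8·R1.
R3 ← R3 + 5·R1.
R2 ← R2 / (-21).
R1 ← R1 + 3·R2.
R3 ← R3 + 29·R2.
R3 ← R3 / (803/14).
R1 ← R1 − 43/14·R3.
R2 ← R2 − 13/7·R3.
Reading off the reduced rows gives u = -5, v = -2, w = -6.

u = -5, v = -2, w = -6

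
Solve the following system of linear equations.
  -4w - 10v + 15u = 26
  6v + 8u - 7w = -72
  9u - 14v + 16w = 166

Row-reduce the augmented matrix:
R1 ← R1 / (15).
R2 ← R2 − 8·R1.
R3 ← R3 − 9·R1.
R2 ← R2 / (34/3).
R1 ← R1 + 2/3·R2.
R3 ← R3 + 8·R2.
R3 ← R3 / (1272/85).
R1 ← R1 + 47/85·R3.
R2 ← R2 + 73/170·R3.
Reading off the reduced rows gives u = 0, v = -5, w = 6.

u = 0, v = -5, w = 6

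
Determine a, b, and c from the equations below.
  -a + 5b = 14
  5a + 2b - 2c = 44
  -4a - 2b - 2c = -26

Row-reduce the augmented matrix:
R1 ← R1 / (-1).
R2 ← R2 − 5·R1.
R3 ← R3 + 4·R1.
R2 ← R2 / (27).
R1 ← R1 + 5·R2.
R3 ← R3 + 22·R2.
R3 ← R3 / (-98/27).
R1 ← R1 + 10/27·R3.
R2 ← R2 + 2/27·R3.
Reading off the reduced rows gives a = 6, b = 4, c = -3.

a = 6, b = 4, c = -3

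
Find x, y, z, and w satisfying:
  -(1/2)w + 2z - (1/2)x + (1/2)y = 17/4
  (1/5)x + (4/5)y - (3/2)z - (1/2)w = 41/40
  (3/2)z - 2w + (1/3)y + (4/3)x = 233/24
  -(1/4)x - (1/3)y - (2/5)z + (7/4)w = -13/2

x = 1, y = 3/2, z = 5/4, w = -3

Row-reduce the augmented matrix:
R1 ← R1 / (-1/2).
R2 ← R2 − 1/5·R1.
R3 ← R3 − 4/3·R1.
R4 ← R4 + 1/4·R1.
R1 ← R1 + 1·R2.
R3 ← R3 − 5/3·R2.
R4 ← R4 + 7/12·R2.
R3 ← R3 / (8).
R1 ← R1 + 47/10·R3.
R2 ← R2 + 7/10·R3.
R4 ← R4 + 217/120·R3.
R4 ← R4 / (6347/5760).
R1 ← R1 + 467/480·R4.
R2 ← R2 + 427/480·R4.
R3 ← R3 + 13/48·R4.
Reading off the reduced rows gives x = 1, y = 3/2, z = 5/4, w = -3.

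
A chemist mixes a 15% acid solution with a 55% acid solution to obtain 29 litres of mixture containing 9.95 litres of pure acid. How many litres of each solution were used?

Let a = litres of solution A, b = litres of solution B.
  a + b = 29
  (3/20)a + (11/20)b = 199/20
From equation 1: a = 29 − b.
Substitute into equation 2 and solve: b = 14.
Then a = 15.

litres of solution A: 15, litres of solution B: 14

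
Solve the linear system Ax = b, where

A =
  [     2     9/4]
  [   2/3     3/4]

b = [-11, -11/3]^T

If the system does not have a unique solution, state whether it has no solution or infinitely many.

infinitely many solutions

Row-reduce:
R1 ← R1 / (2).
R2 ← R2 − 2/3·R1.
Rank is 1 with 2 unknowns, leaving x_2 free.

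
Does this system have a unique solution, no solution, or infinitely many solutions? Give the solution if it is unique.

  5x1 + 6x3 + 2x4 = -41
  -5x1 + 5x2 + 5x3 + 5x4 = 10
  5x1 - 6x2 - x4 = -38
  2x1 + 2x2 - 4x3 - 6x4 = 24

x1 = -3, x2 = 4, x3 = -4, x4 = -1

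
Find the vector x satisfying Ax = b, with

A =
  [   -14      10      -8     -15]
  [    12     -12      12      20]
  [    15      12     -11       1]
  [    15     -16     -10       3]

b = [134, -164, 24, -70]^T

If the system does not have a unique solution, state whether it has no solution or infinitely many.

x_1 = -2, x_2 = 3, x_3 = -2, x_4 = -4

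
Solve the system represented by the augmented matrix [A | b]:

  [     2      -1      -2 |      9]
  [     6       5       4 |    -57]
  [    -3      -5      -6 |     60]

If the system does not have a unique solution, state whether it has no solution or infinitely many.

x_1 = -3, x_2 = -3, x_3 = -6

Row-reduce the augmented matrix:
R1 ← R1 / (2).
R2 ← R2 − 6·R1.
R3 ← R3 + 3·R1.
R2 ← R2 / (8).
R1 ← R1 + 1/2·R2.
R3 ← R3 + 13/2·R2.
R3 ← R3 / (-7/8).
R1 ← R1 + 3/8·R3.
R2 ← R2 − 5/4·R3.
Reading off the reduced rows gives x_1 = -3, x_2 = -3, x_3 = -6.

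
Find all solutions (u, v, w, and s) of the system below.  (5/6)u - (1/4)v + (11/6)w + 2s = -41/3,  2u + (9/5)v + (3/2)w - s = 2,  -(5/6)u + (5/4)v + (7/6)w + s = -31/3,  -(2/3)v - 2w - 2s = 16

Row-reduce:
R1 ← R1 / (5/6).
R2 ← R2 − 2·R1.
R3 ← R3 + 5/6·R1.
R2 ← R2 / (12/5).
R1 ← R1 + 3/10·R2.
R3 ← R3 − 1·R2.
R4 ← R4 + 2/3·R2.
R3 ← R3 / (101/24).
R1 ← R1 − 147/80·R3.
R2 ← R2 + 29/24·R3.
R4 ← R4 + 101/36·R3.
Rank is 3 with 4 unknowns, leaving s free.

infinitely many solutions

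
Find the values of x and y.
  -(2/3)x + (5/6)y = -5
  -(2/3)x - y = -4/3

Row-reduce the augmented matrix:
R1 ← R1 / (-2/3).
R2 ← R2 + 2/3·R1.
R2 ← R2 / (-11/6).
R1 ← R1 + 5/4·R2.
Reading off the reduced rows gives x = 5, y = -2.

x = 5, y = -2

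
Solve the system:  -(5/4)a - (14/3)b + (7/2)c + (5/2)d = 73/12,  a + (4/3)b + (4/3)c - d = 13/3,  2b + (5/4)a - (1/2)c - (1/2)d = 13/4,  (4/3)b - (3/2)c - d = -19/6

no solution

Row-reduce:
R1 ← R1 / (-5/4).
R2 ← R2 − 1·R1.
R3 ← R3 − 5/4·R1.
R2 ← R2 / (-12/5).
R1 ← R1 − 56/15·R2.
R3 ← R3 + 8/3·R2.
R4 ← R4 − 4/3·R2.
R3 ← R3 / (-43/27).
R1 ← R1 − 98/27·R3.
R2 ← R2 + 31/18·R3.
R4 ← R4 − 43/54·R3.
Row 4 reduces to 0 = 3/2, a contradiction. The system is inconsistent.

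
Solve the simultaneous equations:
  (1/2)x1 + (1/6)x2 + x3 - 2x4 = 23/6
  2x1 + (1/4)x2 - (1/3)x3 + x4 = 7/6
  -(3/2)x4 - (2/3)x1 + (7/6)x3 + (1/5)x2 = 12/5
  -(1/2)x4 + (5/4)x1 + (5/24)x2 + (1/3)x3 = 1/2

no solution

Row-reduce:
R1 ← R1 / (1/2).
R2 ← R2 − 2·R1.
R3 ← R3 + 2/3·R1.
R4 ← R4 − 5/4·R1.
R2 ← R2 / (-5/12).
R1 ← R1 − 1/3·R2.
R3 ← R3 − 19/45·R2.
R4 ← R4 + 5/24·R2.
R3 ← R3 / (-851/450).
R1 ← R1 + 22/15·R3.
R2 ← R2 − 52/5·R3.
Row 4 reduces to 0 = -2, a contradiction. The system is inconsistent.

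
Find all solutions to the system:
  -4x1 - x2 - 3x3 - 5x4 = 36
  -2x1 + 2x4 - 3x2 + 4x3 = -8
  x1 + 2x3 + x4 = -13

infinitely many solutions

Row-reduce:
R1 ← R1 / (-4).
R2 ← R2 + 2·R1.
R3 ← R3 − 1·R1.
R2 ← R2 / (-5/2).
R1 ← R1 − 1/4·R2.
R3 ← R3 + 1/4·R2.
R3 ← R3 / (7/10).
R1 ← R1 − 13/10·R3.
R2 ← R2 + 11/5·R3.
Rank is 3 with 4 unknowns, leaving x4 free.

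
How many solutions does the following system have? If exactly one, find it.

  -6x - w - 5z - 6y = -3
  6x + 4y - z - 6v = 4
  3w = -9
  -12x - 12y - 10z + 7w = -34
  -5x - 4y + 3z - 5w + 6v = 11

Row-reduce:
R1 ← R1 / (-6).
R2 ← R2 − 6·R1.
R4 ← R4 + 12·R1.
R5 ← R5 + 5·R1.
R2 ← R2 / (-2).
R1 ← R1 − 1·R2.
R5 ← R5 − 1·R2.
Swap R3 and R5.
R3 ← R3 / (25/6).
R1 ← R1 + 13/6·R3.
R2 ← R2 − 3·R3.
R4 ← R4 / (9).
R1 ← R1 + 69/25·R4.
R2 ← R2 − 193/50·R4.
R3 ← R3 + 28/25·R4.
R5 ← R5 − 3·R4.
Row 5 reduces to 0 = 1/3, a contradiction. The system is inconsistent.

no solution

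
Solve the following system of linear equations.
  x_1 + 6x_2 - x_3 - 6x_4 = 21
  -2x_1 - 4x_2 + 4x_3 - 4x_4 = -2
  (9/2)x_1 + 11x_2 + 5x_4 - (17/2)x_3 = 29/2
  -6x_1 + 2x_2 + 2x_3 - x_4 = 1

infinitely many solutions

Row-reduce:
R2 ← R2 + 2·R1.
R3 ← R3 − 9/2·R1.
R4 ← R4 + 6·R1.
R2 ← R2 / (8).
R1 ← R1 − 6·R2.
R3 ← R3 + 16·R2.
R4 ← R4 − 38·R2.
Swap R3 and R4.
R3 ← R3 / (-27/2).
R1 ← R1 + 5/2·R3.
R2 ← R2 − 1/4·R3.
Rank is 3 with 4 unknowns, leaving x_4 free.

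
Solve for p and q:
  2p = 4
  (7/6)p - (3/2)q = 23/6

p = 2, q = -1

Row-reduce the augmented matrix:
R1 ← R1 / (2).
R2 ← R2 − 7/6·R1.
R2 ← R2 / (-3/2).
Reading off the reduced rows gives p = 2, q = -1.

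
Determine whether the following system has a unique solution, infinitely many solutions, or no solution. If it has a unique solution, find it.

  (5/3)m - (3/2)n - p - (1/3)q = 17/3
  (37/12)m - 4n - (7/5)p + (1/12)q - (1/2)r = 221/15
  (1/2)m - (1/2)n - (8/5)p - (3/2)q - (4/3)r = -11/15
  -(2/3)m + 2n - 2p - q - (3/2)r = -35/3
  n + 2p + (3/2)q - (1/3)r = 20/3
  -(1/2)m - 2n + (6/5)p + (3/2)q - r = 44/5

no solution

Row-reduce:
R1 ← R1 / (5/3).
R2 ← R2 − 37/12·R1.
R3 ← R3 − 1/2·R1.
R4 ← R4 + 2/3·R1.
R6 ← R6 + 1/2·R1.
R2 ← R2 / (-49/40).
R1 ← R1 + 9/10·R2.
R3 ← R3 + 1/20·R2.
R4 ← R4 − 7/5·R2.
R5 ← R5 − 1·R2.
R6 ← R6 + 49/20·R2.
R3 ← R3 / (-323/245).
R1 ← R1 + 228/245·R3.
R2 ← R2 + 18/49·R3.
R4 ← R4 + 66/35·R3.
R5 ← R5 − 116/49·R3.
R4 ← R4 / (1657/969).
R1 ← R1 − 5/17·R4.
R2 ← R2 + 56/323·R4.
R3 ← R3 − 350/323·R4.
R5 ← R5 + 319/646·R4.
R5 ← R5 / (-20911/6628).
R1 ← R1 − 4399/3314·R5.
R2 ← R2 − 1250/1657·R5.
R3 ← R3 − 5560/4971·R5.
R4 ← R4 + 375/3314·R5.
Row 6 reduces to 0 = 2, a contradiction. The system is inconsistent.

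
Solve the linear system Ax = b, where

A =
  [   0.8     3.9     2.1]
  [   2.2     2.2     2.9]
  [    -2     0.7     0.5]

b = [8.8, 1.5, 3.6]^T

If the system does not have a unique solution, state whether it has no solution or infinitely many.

x_1 = -1, x_2 = 3, x_3 = -1

Row-reduce the augmented matrix:
R1 ← R1 / (4/5).
R2 ← R2 − 11/5·R1.
R3 ← R3 + 2·R1.
R2 ← R2 / (-341/40).
R1 ← R1 − 39/8·R2.
R3 ← R3 − 209/20·R2.
R3 ← R3 / (69/31).
R1 ← R1 − 669/682·R3.
R2 ← R2 − 115/341·R3.
Reading off the reduced rows gives x_1 = -1, x_2 = 3, x_3 = -1.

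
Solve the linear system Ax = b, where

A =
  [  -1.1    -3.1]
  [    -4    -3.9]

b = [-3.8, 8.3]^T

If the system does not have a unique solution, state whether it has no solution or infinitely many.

Row-reduce the augmented matrix:
R1 ← R1 / (-11/10).
R2 ← R2 + 4·R1.
R2 ← R2 / (811/110).
R1 ← R1 − 31/11·R2.
Reading off the reduced rows gives x_1 = -5, x_2 = 3.

x_1 = -5, x_2 = 3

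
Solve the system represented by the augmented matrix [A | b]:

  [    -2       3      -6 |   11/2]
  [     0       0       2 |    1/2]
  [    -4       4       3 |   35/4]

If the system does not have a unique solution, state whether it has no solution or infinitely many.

x_1 = 1, x_2 = 3, x_3 = 1/4

Row-reduce the augmented matrix:
R1 ← R1 / (-2).
R3 ← R3 + 4·R1.
Swap R2 and R3.
R2 ← R2 / (-2).
R1 ← R1 + 3/2·R2.
R3 ← R3 / (2).
R1 ← R1 + 33/4·R3.
R2 ← R2 + 15/2·R3.
Reading off the reduced rows gives x_1 = 1, x_2 = 3, x_3 = 1/4.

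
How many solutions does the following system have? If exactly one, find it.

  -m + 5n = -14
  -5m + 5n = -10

Row-reduce the augmented matrix:
R1 ← R1 / (-1).
R2 ← R2 + 5·R1.
R2 ← R2 / (-20).
R1 ← R1 + 5·R2.
Reading off the reduced rows gives m = -1, n = -3.

m = -1, n = -3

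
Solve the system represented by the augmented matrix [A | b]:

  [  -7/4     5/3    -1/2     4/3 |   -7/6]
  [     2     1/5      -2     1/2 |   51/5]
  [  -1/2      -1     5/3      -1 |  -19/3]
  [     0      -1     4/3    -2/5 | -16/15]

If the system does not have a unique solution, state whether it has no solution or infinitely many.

x_1 = 2, x_2 = -4, x_3 = -2, x_4 = 6

Row-reduce the augmented matrix:
R1 ← R1 / (-7/4).
R2 ← R2 − 2·R1.
R3 ← R3 + 1/2·R1.
R2 ← R2 / (221/105).
R1 ← R1 + 20/21·R2.
R3 ← R3 + 31/21·R2.
R4 ← R4 + 1·R2.
R3 ← R3 / (4/663).
R1 ← R1 + 194/221·R3.
R2 ← R2 + 270/221·R3.
R4 ← R4 − 74/663·R3.
R4 ← R4 / (-3/20).
R1 ← R1 − 23/4·R4.
R2 ← R2 − 35/4·R4.
R3 ← R3 − 51/8·R4.
Reading off the reduced rows gives x_1 = 2, x_2 = -4, x_3 = -2, x_4 = 6.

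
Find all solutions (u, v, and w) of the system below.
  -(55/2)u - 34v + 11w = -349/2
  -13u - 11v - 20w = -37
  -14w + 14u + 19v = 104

Row-reduce:
R1 ← R1 / (-55/2).
R2 ← R2 + 13·R1.
R3 ← R3 − 14·R1.
R2 ← R2 / (279/55).
R1 ← R1 − 68/55·R2.
R3 ← R3 − 93/55·R2.
Rank is 2 with 3 unknowns, leaving w free.

infinitely many solutions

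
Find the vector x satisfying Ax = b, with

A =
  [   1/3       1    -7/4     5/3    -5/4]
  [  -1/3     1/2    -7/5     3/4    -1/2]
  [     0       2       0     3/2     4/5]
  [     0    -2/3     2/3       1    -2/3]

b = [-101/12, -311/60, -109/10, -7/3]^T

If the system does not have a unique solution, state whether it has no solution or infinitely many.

infinitely many solutions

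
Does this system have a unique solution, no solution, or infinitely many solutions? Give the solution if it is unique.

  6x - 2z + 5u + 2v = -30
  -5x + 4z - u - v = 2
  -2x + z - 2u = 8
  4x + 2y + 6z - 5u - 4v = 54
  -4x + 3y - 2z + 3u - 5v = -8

Row-reduce the augmented matrix:
R1 ← R1 / (6).
R2 ← R2 + 5·R1.
R3 ← R3 + 2·R1.
R4 ← R4 − 4·R1.
R5 ← R5 + 4·R1.
Swap R2 and R4.
R2 ← R2 / (2).
R5 ← R5 − 3·R2.
R3 ← R3 / (1/3).
R1 ← R1 + 1/3·R3.
R2 ← R2 − 11/3·R3.
R4 ← R4 − 7/3·R3.
R5 ← R5 + 43/3·R3.
R4 ← R4 / (11/2).
R1 ← R1 − 1/2·R4.
R2 ← R2 + 1/2·R4.
R3 ← R3 + 1·R4.
R5 ← R5 − 9/2·R4.
R5 ← R5 / (399/11).
R1 ← R1 − 15/11·R5.
R2 ← R2 + 114/11·R5.
R3 ← R3 − 14/11·R5.
R4 ← R4 + 8/11·R5.
Reading off the reduced rows gives x = 2, y = -4, z = 0, u = -6, v = -6.

x = 2, y = -4, z = 0, u = -6, v = -6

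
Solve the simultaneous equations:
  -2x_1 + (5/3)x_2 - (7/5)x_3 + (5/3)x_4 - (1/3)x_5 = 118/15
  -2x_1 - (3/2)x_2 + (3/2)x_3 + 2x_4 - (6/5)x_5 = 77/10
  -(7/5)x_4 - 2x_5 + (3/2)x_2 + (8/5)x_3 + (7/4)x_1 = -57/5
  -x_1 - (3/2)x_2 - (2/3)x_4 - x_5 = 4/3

Row-reduce:
R1 ← R1 / (-2).
R2 ← R2 + 2·R1.
R3 ← R3 − 7/4·R1.
R4 ← R4 + 1·R1.
R2 ← R2 / (-19/6).
R1 ← R1 + 5/6·R2.
R3 ← R3 − 71/24·R2.
R4 ← R4 + 7/3·R2.
R3 ← R3 / (293/95).
R1 ← R1 + 6/95·R3.
R2 ← R2 + 87/95·R3.
R4 ← R4 + 273/190·R3.
R4 ← R4 / (-110639/70320).
R1 ← R1 + 5353/5860·R4.
R2 ← R2 − 53/11720·R4.
R3 ← R3 − 281/2344·R4.
Rank is 4 with 5 unknowns, leaving x_5 free.

infinitely many solutions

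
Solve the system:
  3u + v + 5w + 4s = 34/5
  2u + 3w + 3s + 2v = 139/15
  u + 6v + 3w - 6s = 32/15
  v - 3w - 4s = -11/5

Row-reduce the augmented matrix:
R1 ← R1 / (3).
R2 ← R2 − 2·R1.
R3 ← R3 − 1·R1.
R2 ← R2 / (4/3).
R1 ← R1 − 1/3·R2.
R3 ← R3 − 17/3·R2.
R4 ← R4 − 1·R2.
R3 ← R3 / (11/4).
R1 ← R1 − 7/4·R3.
R2 ← R2 + 1/4·R3.
R4 ← R4 + 11/4·R3.
R4 ← R4 / (-13).
R1 ← R1 − 75/11·R4.
R2 ← R2 + 6/11·R4.
R3 ← R3 + 35/11·R4.
Reading off the reduced rows gives u = 1/3, v = 14/5, w = -1, s = 2.

u = 1/3, v = 14/5, w = -1, s = 2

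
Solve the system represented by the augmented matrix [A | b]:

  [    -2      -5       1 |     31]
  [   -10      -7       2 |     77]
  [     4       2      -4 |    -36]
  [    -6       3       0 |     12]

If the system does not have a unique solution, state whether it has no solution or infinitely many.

Row-reduce:
R1 ← R1 / (-2).
R2 ← R2 + 10·R1.
R3 ← R3 − 4·R1.
R4 ← R4 + 6·R1.
R2 ← R2 / (18).
R1 ← R1 − 5/2·R2.
R3 ← R3 + 8·R2.
R4 ← R4 − 18·R2.
R3 ← R3 / (-10/3).
R1 ← R1 + 1/12·R3.
R2 ← R2 + 1/6·R3.
Row 4 reduces to 0 = -3, a contradiction. The system is inconsistent.

no solution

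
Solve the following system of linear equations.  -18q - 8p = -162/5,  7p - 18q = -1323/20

Row-reduce the augmented matrix:
R1 ← R1 / (-8).
R2 ← R2 − 7·R1.
R2 ← R2 / (-135/4).
R1 ← R1 − 9/4·R2.
Reading off the reduced rows gives p = -9/4, q = 14/5.

p = -9/4, q = 14/5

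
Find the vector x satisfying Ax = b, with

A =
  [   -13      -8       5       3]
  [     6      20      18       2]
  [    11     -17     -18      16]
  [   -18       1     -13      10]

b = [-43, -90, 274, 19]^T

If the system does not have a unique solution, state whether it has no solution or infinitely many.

x_1 = 5, x_2 = -3, x_3 = -4, x_4 = 6

Row-reduce the augmented matrix:
R1 ← R1 / (-13).
R2 ← R2 − 6·R1.
R3 ← R3 − 11·R1.
R4 ← R4 + 18·R1.
R2 ← R2 / (212/13).
R1 ← R1 − 8/13·R2.
R3 ← R3 + 309/13·R2.
R4 ← R4 − 157/13·R2.
R3 ← R3 / (839/53).
R1 ← R1 + 61/53·R3.
R2 ← R2 − 66/53·R3.
R4 ← R4 + 1853/53·R3.
R4 ← R4 / (46295/839).
R1 ← R1 − 1131/839·R4.
R2 ← R2 + 1375/839·R4.
R3 ← R3 − 1244/839·R4.
Reading off the reduced rows gives x_1 = 5, x_2 = -3, x_3 = -4, x_4 = 6.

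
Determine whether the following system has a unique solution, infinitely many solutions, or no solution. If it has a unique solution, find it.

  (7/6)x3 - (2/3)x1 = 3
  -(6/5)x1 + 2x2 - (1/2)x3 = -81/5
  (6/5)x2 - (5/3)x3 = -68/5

x1 = 6, x2 = -3, x3 = 6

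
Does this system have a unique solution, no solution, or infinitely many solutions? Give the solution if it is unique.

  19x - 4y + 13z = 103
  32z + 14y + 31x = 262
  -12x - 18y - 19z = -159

infinitely many solutions

Row-reduce:
R1 ← R1 / (19).
R2 ← R2 − 31·R1.
R3 ← R3 + 12·R1.
R2 ← R2 / (390/19).
R1 ← R1 + 4/19·R2.
R3 ← R3 + 390/19·R2.
Rank is 2 with 3 unknowns, leaving z free.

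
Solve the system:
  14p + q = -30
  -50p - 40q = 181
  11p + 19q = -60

no solution

Row-reduce:
R1 ← R1 / (14).
R2 ← R2 + 50·R1.
R3 ← R3 − 11·R1.
R2 ← R2 / (-255/7).
R1 ← R1 − 1/14·R2.
R3 ← R3 − 255/14·R2.
Row 3 reduces to 0 = 1/2, a contradiction. The system is inconsistent.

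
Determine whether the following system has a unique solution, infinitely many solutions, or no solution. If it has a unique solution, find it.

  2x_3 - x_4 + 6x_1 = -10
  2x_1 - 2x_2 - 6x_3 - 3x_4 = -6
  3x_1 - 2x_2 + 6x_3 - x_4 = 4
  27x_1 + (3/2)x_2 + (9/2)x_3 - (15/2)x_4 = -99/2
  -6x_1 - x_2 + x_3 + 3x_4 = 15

Row-reduce:
R1 ← R1 / (6).
R2 ← R2 − 2·R1.
R3 ← R3 − 3·R1.
R4 ← R4 − 27·R1.
R5 ← R5 + 6·R1.
R2 ← R2 / (-2).
R3 ← R3 + 2·R2.
R4 ← R4 − 3/2·R2.
R5 ← R5 + 1·R2.
R3 ← R3 / (35/3).
R1 ← R1 − 1/3·R3.
R2 ← R2 − 10/3·R3.
R4 ← R4 + 19/2·R3.
R5 ← R5 − 19/3·R3.
R4 ← R4 / (-453/140).
R1 ← R1 + 8/35·R4.
R2 ← R2 − 5/7·R4.
R3 ← R3 − 13/70·R4.
R5 ← R5 − 151/70·R4.
Row 5 reduces to 0 = 2, a contradiction. The system is inconsistent.

no solution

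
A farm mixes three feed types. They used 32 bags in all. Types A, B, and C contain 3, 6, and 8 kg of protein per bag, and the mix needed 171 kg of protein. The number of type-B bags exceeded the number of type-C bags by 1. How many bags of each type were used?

type-A bags: 13, type-B bags: 10, type-C bags: 9

Let a = type-A bags, b = type-B bags, c = type-C bags.
  a + b + c = 32
  3a + 6b + 8c = 171
  b - c = 1
Row-reduce the augmented matrix:
R2 ← R2 − 3·R1.
R2 ← R2 / (3).
R1 ← R1 − 1·R2.
R3 ← R3 − 1·R2.
R3 ← R3 / (-8/3).
R1 ← R1 + 2/3·R3.
R2 ← R2 − 5/3·R3.
Reading off the reduced rows gives a = 13, b = 10, c = 9.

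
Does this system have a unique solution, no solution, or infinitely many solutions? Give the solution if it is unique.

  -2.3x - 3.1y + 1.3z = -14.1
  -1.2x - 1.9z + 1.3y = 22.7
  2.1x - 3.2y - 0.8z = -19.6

x = -4, y = 5, z = -6

Row-reduce the augmented matrix:
R1 ← R1 / (-23/10).
R2 ← R2 + 6/5·R1.
R3 ← R3 − 21/10·R1.
R2 ← R2 / (671/230).
R1 ← R1 − 31/23·R2.
R3 ← R3 + 1387/230·R2.
R3 ← R3 / (-16582/3355).
R1 ← R1 − 420/671·R3.
R2 ← R2 + 593/671·R3.
Reading off the reduced rows gives x = -4, y = 5, z = -6.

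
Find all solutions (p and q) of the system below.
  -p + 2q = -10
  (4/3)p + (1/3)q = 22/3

p = 6, q = -2

From equation 1: p = 10 + 2·q.
Substitute into equation 2 and solve: q = -2.
Then p = 6.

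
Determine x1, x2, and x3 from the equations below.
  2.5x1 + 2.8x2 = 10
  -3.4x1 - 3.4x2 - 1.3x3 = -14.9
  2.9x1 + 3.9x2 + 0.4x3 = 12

x1 = 4, x2 = 0, x3 = 1

Row-reduce the augmented matrix:
R1 ← R1 / (5/2).
R2 ← R2 + 17/5·R1.
R3 ← R3 − 29/10·R1.
R2 ← R2 / (51/125).
R1 ← R1 − 28/25·R2.
R3 ← R3 − 163/250·R2.
R3 ← R3 / (2527/1020).
R1 ← R1 − 182/51·R3.
R2 ← R2 + 325/102·R3.
Reading off the reduced rows gives x1 = 4, x2 = 0, x3 = 1.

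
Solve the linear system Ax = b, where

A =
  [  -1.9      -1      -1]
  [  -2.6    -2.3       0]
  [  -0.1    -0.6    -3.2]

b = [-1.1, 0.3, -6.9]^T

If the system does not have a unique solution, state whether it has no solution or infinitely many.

x_1 = -1, x_2 = 1, x_3 = 2

Row-reduce the augmented matrix:
R1 ← R1 / (-19/10).
R2 ← R2 + 13/5·R1.
R3 ← R3 + 1/10·R1.
R2 ← R2 / (-177/190).
R1 ← R1 − 10/19·R2.
R3 ← R3 + 52/95·R2.
R3 ← R3 / (-3497/885).
R1 ← R1 − 230/177·R3.
R2 ← R2 + 260/177·R3.
Reading off the reduced rows gives x_1 = -1, x_2 = 1, x_3 = 2.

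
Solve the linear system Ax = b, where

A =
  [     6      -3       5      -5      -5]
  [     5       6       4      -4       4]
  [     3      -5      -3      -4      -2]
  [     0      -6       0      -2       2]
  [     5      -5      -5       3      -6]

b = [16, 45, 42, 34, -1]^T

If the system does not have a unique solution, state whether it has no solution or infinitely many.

Row-reduce the augmented matrix:
R1 ← R1 / (6).
R2 ← R2 − 5·R1.
R3 ← R3 − 3·R1.
R5 ← R5 − 5·R1.
R2 ← R2 / (17/2).
R1 ← R1 + 1/2·R2.
R3 ← R3 + 7/2·R2.
R4 ← R4 + 6·R2.
R5 ← R5 + 5/2·R2.
R3 ← R3 / (-284/51).
R1 ← R1 − 14/17·R3.
R2 ← R2 + 1/51·R3.
R4 ← R4 + 2/17·R3.
R5 ← R5 + 470/51·R3.
R4 ← R4 / (-263/142).
R1 ← R1 + 147/142·R4.
R2 ← R2 − 7/284·R4.
R3 ← R3 − 73/284·R4.
R5 ← R5 − 1361/142·R4.
R5 ← R5 / (8925/263).
R1 ← R1 + 1072/263·R5.
R2 ← R2 − 276/263·R5.
R3 ← R3 − 98/263·R5.
R4 ← R4 + 1091/263·R5.
Reading off the reduced rows gives x_1 = 5, x_2 = -2, x_3 = -3, x_4 = -5, x_5 = 6.

x_1 = 5, x_2 = -2, x_3 = -3, x_4 = -5, x_5 = 6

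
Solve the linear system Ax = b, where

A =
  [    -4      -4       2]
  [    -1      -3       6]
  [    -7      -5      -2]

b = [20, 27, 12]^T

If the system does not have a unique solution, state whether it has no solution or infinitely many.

no solution

Row-reduce:
R1 ← R1 / (-4).
R2 ← R2 + 1·R1.
R3 ← R3 + 7·R1.
R2 ← R2 / (-2).
R1 ← R1 − 1·R2.
R3 ← R3 − 2·R2.
Row 3 reduces to 0 = -1, a contradiction. The system is inconsistent.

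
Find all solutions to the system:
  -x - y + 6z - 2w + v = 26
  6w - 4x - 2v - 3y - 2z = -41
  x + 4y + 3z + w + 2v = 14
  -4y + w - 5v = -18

infinitely many solutions

Row-reduce:
R1 ← R1 / (-1).
R2 ← R2 + 4·R1.
R3 ← R3 − 1·R1.
R1 ← R1 − 1·R2.
R3 ← R3 − 3·R2.
R4 ← R4 + 4·R2.
R3 ← R3 / (87).
R1 ← R1 − 20·R3.
R2 ← R2 + 26·R3.
R4 ← R4 + 104·R3.
R4 ← R4 / (487/87).
R1 ← R1 + 184/87·R4.
R2 ← R2 − 100/87·R4.
R3 ← R3 + 43/87·R4.
Rank is 4 with 5 unknowns, leaving v free.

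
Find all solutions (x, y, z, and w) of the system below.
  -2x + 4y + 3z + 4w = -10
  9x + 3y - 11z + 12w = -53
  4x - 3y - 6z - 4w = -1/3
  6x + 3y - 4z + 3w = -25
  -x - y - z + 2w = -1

Row-reduce the augmented matrix:
R1 ← R1 / (-2).
R2 ← R2 − 9·R1.
R3 ← R3 − 4·R1.
R4 ← R4 − 6·R1.
R5 ← R5 + 1·R1.
R2 ← R2 / (21).
R1 ← R1 + 2·R2.
R3 ← R3 − 5·R2.
R4 ← R4 − 15·R2.
R5 ← R5 + 3·R2.
R3 ← R3 / (-25/42).
R1 ← R1 + 53/42·R3.
R2 ← R2 − 5/42·R3.
R4 ← R4 − 45/14·R3.
R5 ← R5 + 15/7·R3.
R4 ← R4 / (-117/5).
R1 ← R1 − 188/25·R4.
R2 ← R2 − 4/5·R4.
R3 ← R3 − 132/25·R4.
R5 ← R5 − 78/5·R4.
R5 reduces to 0 = 0, so the extra equation is consistent.
Reading off the reduced rows gives x = -2/3, y = -3, z = 2, w = -4/3.

x = -2/3, y = -3, z = 2, w = -4/3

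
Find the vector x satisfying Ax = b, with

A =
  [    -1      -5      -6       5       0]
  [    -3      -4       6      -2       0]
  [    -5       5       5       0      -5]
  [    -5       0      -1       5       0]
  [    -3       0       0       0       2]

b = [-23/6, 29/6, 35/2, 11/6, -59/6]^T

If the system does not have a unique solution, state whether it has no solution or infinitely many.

Row-reduce the augmented matrix:
R1 ← R1 / (-1).
R2 ← R2 + 3·R1.
R3 ← R3 + 5·R1.
R4 ← R4 + 5·R1.
R5 ← R5 + 3·R1.
R2 ← R2 / (11).
R1 ← R1 − 5·R2.
R3 ← R3 − 30·R2.
R4 ← R4 − 25·R2.
R5 ← R5 − 15·R2.
R3 ← R3 / (-335/11).
R1 ← R1 + 54/11·R3.
R2 ← R2 − 24/11·R3.
R4 ← R4 + 281/11·R3.
R5 ← R5 + 162/11·R3.
R4 ← R4 / (48/67).
R1 ← R1 + 48/67·R4.
R2 ← R2 + 1/67·R4.
R3 ← R3 + 47/67·R4.
R5 ← R5 + 144/67·R4.
R5 ← R5 / (17).
R1 ← R1 − 5·R5.
R2 ← R2 + 13/48·R5.
R3 ← R3 − 205/48·R5.
R4 ← R4 − 281/48·R5.
Reading off the reduced rows gives x_1 = 3/2, x_2 = 0, x_3 = 7/3, x_4 = 7/3, x_5 = -8/3.

x_1 = 3/2, x_2 = 0, x_3 = 7/3, x_4 = 7/3, x_5 = -8/3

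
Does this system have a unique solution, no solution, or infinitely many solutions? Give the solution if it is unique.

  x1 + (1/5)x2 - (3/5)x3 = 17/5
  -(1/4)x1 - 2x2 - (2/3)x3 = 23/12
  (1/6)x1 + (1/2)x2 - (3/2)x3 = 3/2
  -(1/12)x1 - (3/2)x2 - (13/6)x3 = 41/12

x1 = 3, x2 = -1, x3 = -1

Row-reduce the augmented matrix:
R2 ← R2 + 1/4·R1.
R3 ← R3 − 1/6·R1.
R4 ← R4 + 1/12·R1.
R2 ← R2 / (-39/20).
R1 ← R1 − 1/5·R2.
R3 ← R3 − 7/15·R2.
R4 ← R4 + 89/60·R2.
R3 ← R3 / (-560/351).
R1 ← R1 + 80/117·R3.
R2 ← R2 − 49/117·R3.
R4 ← R4 + 560/351·R3.
R4 reduces to 0 = 0, so the extra equation is consistent.
Reading off the reduced rows gives x1 = 3, x2 = -1, x3 = -1.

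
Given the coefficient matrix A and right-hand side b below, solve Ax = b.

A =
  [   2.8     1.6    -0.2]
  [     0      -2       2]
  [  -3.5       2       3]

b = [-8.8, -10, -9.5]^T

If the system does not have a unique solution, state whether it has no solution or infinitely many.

Row-reduce the augmented matrix:
R1 ← R1 / (14/5).
R3 ← R3 + 7/2·R1.
R2 ← R2 / (-2).
R1 ← R1 − 4/7·R2.
R3 ← R3 − 4·R2.
R3 ← R3 / (27/4).
R1 ← R1 − 1/2·R3.
R2 ← R2 + 1·R3.
Reading off the reduced rows gives x_1 = -3, x_2 = -1, x_3 = -6.

x_1 = -3, x_2 = -1, x_3 = -6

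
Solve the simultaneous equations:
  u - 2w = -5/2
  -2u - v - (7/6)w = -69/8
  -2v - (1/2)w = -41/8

Row-reduce the augmented matrix:
R2 ← R2 + 2·R1.
R2 ← R2 / (-1).
R3 ← R3 + 2·R2.
R3 ← R3 / (59/6).
R1 ← R1 + 2·R3.
R2 ← R2 − 31/6·R3.
Reading off the reduced rows gives u = 2, v = 2, w = 9/4.

u = 2, v = 2, w = 9/4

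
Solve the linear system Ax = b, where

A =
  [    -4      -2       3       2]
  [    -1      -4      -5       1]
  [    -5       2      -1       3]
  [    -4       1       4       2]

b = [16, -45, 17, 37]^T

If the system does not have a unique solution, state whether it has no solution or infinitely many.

x_1 = 1, x_2 = 5, x_3 = 6, x_4 = 6

Row-reduce the augmented matrix:
R1 ← R1 / (-4).
R2 ← R2 + 1·R1.
R3 ← R3 + 5·R1.
R4 ← R4 + 4·R1.
R2 ← R2 / (-7/2).
R1 ← R1 − 1/2·R2.
R3 ← R3 − 9/2·R2.
R4 ← R4 − 3·R2.
R3 ← R3 / (-85/7).
R1 ← R1 + 11/7·R3.
R2 ← R2 − 23/14·R3.
R4 ← R4 + 55/14·R3.
R4 ← R4 / (1/17).
R1 ← R1 + 49/85·R4.
R2 ← R2 − 1/85·R4.
R3 ← R3 + 8/85·R4.
Reading off the reduced rows gives x_1 = 1, x_2 = 5, x_3 = 6, x_4 = 6.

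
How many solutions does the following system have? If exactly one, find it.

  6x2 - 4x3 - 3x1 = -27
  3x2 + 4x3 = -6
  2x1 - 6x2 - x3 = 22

x1 = 5, x2 = -2, x3 = 0

Row-reduce the augmented matrix:
R1 ← R1 / (-3).
R3 ← R3 − 2·R1.
R2 ← R2 / (3).
R1 ← R1 + 2·R2.
R3 ← R3 + 2·R2.
R3 ← R3 / (-1).
R1 ← R1 − 4·R3.
R2 ← R2 − 4/3·R3.
Reading off the reduced rows gives x1 = 5, x2 = -2, x3 = 0.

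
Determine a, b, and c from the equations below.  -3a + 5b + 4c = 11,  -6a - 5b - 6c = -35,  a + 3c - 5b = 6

a = 2, b = 1, c = 3

Row-reduce the augmented matrix:
R1 ← R1 / (-3).
R2 ← R2 + 6·R1.
R3 ← R3 − 1·R1.
R2 ← R2 / (-15).
R1 ← R1 + 5/3·R2.
R3 ← R3 + 10/3·R2.
R3 ← R3 / (67/9).
R1 ← R1 − 2/9·R3.
R2 ← R2 − 14/15·R3.
Reading off the reduced rows gives a = 2, b = 1, c = 3.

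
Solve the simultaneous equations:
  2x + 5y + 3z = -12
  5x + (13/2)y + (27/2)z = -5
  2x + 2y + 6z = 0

no solution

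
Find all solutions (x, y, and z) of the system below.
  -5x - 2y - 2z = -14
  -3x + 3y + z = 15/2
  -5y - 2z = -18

x = 1, y = 3, z = 3/2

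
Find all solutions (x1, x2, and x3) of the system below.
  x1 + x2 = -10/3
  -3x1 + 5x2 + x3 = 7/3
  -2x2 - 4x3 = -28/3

Row-reduce the augmented matrix:
R2 ← R2 + 3·R1.
R2 ← R2 / (8).
R1 ← R1 − 1·R2.
R3 ← R3 + 2·R2.
R3 ← R3 / (-15/4).
R1 ← R1 + 1/8·R3.
R2 ← R2 − 1/8·R3.
Reading off the reduced rows gives x1 = -2, x2 = -4/3, x3 = 3.

x1 = -2, x2 = -4/3, x3 = 3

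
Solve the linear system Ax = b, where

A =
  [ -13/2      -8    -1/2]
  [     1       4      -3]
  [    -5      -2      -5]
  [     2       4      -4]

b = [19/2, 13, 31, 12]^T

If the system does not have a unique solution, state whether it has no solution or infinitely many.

no solution

Row-reduce:
R1 ← R1 / (-13/2).
R2 ← R2 − 1·R1.
R3 ← R3 + 5·R1.
R4 ← R4 − 2·R1.
R2 ← R2 / (36/13).
R1 ← R1 − 16/13·R2.
R3 ← R3 − 54/13·R2.
R4 ← R4 − 20/13·R2.
Swap R3 and R4.
R3 ← R3 / (-22/9).
R1 ← R1 − 13/9·R3.
R2 ← R2 + 10/9·R3.
Row 4 reduces to 0 = 2, a contradiction. The system is inconsistent.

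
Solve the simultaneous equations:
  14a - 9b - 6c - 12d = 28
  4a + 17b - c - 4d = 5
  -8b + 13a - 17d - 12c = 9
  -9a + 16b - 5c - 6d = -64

Row-reduce the augmented matrix:
R1 ← R1 / (14).
R2 ← R2 − 4·R1.
R3 ← R3 − 13·R1.
R4 ← R4 + 9·R1.
R2 ← R2 / (137/7).
R1 ← R1 + 9/14·R2.
R3 ← R3 − 5/14·R2.
R4 ← R4 − 143/14·R2.
R3 ← R3 / (-1765/274).
R1 ← R1 + 111/274·R3.
R2 ← R2 − 5/137·R3.
R4 ← R4 + 2529/274·R3.
R4 ← R4 / (-8893/1765).
R1 ← R1 + 897/1765·R4.
R2 ← R2 + 22/353·R4.
R3 ← R3 − 1602/1765·R4.
Reading off the reduced rows gives a = 5, b = 0, c = -1, d = 4.

a = 5, b = 0, c = -1, d = 4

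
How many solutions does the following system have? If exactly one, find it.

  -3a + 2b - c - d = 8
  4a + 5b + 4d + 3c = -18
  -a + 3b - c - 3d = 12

infinitely many solutions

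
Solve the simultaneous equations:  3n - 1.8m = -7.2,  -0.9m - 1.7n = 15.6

Row-reduce the augmented matrix:
R1 ← R1 / (-9/5).
R2 ← R2 + 9/10·R1.
R2 ← R2 / (-16/5).
R1 ← R1 + 5/3·R2.
Reading off the reduced rows gives m = -6, n = -6.

m = -6, n = -6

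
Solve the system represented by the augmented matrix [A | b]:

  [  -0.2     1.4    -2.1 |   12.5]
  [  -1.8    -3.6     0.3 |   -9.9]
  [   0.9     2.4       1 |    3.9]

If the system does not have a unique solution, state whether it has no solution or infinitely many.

x_1 = -3, x_2 = 4, x_3 = -3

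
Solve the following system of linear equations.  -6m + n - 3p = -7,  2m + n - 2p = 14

Row-reduce:
R1 ← R1 / (-6).
R2 ← R2 − 2·R1.
R2 ← R2 / (4/3).
R1 ← R1 + 1/6·R2.
Rank is 2 with 3 unknowns, leaving p free.

infinitely many solutions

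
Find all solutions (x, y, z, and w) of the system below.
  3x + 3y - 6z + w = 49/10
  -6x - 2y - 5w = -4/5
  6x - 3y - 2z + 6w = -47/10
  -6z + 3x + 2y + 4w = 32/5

x = -6/5, y = 3/2, z = -1/2, w = 1

Row-reduce the augmented matrix:
R1 ← R1 / (3).
R2 ← R2 + 6·R1.
R3 ← R3 − 6·R1.
R4 ← R4 − 3·R1.
R2 ← R2 / (4).
R1 ← R1 − 1·R2.
R3 ← R3 + 9·R2.
R4 ← R4 + 1·R2.
R3 ← R3 / (-17).
R1 ← R1 − 1·R3.
R2 ← R2 + 3·R3.
R4 ← R4 + 3·R3.
R4 ← R4 / (93/34).
R1 ← R1 − 47/51·R4.
R2 ← R2 + 9/34·R4.
R3 ← R3 − 11/68·R4.
Reading off the reduced rows gives x = -6/5, y = 3/2, z = -1/2, w = 1.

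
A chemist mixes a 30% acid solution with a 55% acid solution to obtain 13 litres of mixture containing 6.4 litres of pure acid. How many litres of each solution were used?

litres of solution A: 3, litres of solution B: 10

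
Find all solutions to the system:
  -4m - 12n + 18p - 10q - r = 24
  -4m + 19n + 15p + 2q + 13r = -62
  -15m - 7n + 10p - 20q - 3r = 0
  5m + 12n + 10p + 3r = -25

infinitely many solutions

Row-reduce:
R1 ← R1 / (-4).
R2 ← R2 + 4·R1.
R3 ← R3 + 15·R1.
R4 ← R4 − 5·R1.
R2 ← R2 / (31).
R1 ← R1 − 3·R2.
R3 ← R3 − 38·R2.
R4 ← R4 + 3·R2.
R3 ← R3 / (-3337/62).
R1 ← R1 + 261/62·R3.
R2 ← R2 + 3/31·R3.
R4 ← R4 − 1997/62·R3.
R4 ← R4 / (-32265/3337).
R1 ← R1 − 3739/3337·R4.
R2 ← R2 − 1275/3337·R4.
R3 ← R3 + 173/3337·R4.
Rank is 4 with 5 unknowns, leaving r free.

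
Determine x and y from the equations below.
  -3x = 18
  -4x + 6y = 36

x = -6, y = 2

Row-reduce the augmented matrix:
R1 ← R1 / (-3).
R2 ← R2 + 4·R1.
R2 ← R2 / (6).
Reading off the reduced rows gives x = -6, y = 2.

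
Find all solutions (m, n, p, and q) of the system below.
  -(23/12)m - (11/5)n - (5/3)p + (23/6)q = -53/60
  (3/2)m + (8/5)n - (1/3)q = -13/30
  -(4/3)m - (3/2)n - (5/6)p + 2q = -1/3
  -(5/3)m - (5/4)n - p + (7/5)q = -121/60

infinitely many solutions

Row-reduce:
R1 ← R1 / (-23/12).
R2 ← R2 − 3/2·R1.
R3 ← R3 + 4/3·R1.
R4 ← R4 + 5/3·R1.
R2 ← R2 / (-14/115).
R1 ← R1 − 132/115·R2.
R3 ← R3 − 7/230·R2.
R4 ← R4 − 61/92·R2.
Swap R3 and R4.
R3 ← R3 / (-559/84).
R1 ← R1 + 80/7·R3.
R2 ← R2 − 75/7·R3.
Rank is 3 with 4 unknowns, leaving q free.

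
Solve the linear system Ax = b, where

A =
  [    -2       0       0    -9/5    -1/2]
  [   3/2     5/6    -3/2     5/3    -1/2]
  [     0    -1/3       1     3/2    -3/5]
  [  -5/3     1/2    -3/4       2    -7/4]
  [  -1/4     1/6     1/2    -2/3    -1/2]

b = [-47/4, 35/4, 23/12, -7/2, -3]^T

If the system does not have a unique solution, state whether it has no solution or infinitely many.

Row-reduce the augmented matrix:
R1 ← R1 / (-2).
R2 ← R2 − 3/2·R1.
R4 ← R4 + 5/3·R1.
R5 ← R5 + 1/4·R1.
R2 ← R2 / (5/6).
R3 ← R3 + 1/3·R2.
R4 ← R4 − 1/2·R2.
R5 ← R5 − 1/6·R2.
R3 ← R3 / (2/5).
R2 ← R2 + 9/5·R3.
R4 ← R4 − 3/20·R3.
R5 ← R5 − 4/5·R3.
R4 ← R4 / (27/10).
R1 ← R1 − 9/10·R4.
R2 ← R2 − 77/10·R4.
R3 ← R3 − 61/15·R4.
R5 ← R5 + 451/120·R4.
R5 ← R5 / (156797/155520).
R1 ← R1 − 577/1440·R5.
R2 ← R2 + 52303/12960·R5.
R3 ← R3 + 32933/19440·R5.
R4 ← R4 + 217/1296·R5.
Reading off the reduced rows gives x_1 = 3, x_2 = 5/2, x_3 = 1/2, x_4 = 5/2, x_5 = 5/2.

x_1 = 3, x_2 = 5/2, x_3 = 1/2, x_4 = 5/2, x_5 = 5/2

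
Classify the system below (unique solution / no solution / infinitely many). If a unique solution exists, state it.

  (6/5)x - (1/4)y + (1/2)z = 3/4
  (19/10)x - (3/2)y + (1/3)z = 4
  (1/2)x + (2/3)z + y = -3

Row-reduce:
R1 ← R1 / (6/5).
R2 ← R2 − 19/10·R1.
R3 ← R3 − 1/2·R1.
R2 ← R2 / (-53/48).
R1 ← R1 + 5/24·R2.
R3 ← R3 − 53/48·R2.
Row 3 reduces to 0 = -1/2, a contradiction. The system is inconsistent.

no solution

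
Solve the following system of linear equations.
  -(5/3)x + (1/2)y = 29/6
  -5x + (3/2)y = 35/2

Row-reduce:
R1 ← R1 / (-5/3).
R2 ← R2 + 5·R1.
Row 2 reduces to 0 = 3, a contradiction. The system is inconsistent.

no solution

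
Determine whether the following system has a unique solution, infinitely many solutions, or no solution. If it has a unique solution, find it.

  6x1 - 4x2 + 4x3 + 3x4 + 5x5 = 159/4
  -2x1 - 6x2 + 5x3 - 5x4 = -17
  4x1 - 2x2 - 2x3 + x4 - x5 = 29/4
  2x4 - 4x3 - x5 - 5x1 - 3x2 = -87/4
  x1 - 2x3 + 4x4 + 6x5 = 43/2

Row-reduce the augmented matrix:
R1 ← R1 / (6).
R2 ← R2 + 2·R1.
R3 ← R3 − 4·R1.
R4 ← R4 + 5·R1.
R5 ← R5 − 1·R1.
R2 ← R2 / (-22/3).
R1 ← R1 + 2/3·R2.
R3 ← R3 − 2/3·R2.
R4 ← R4 + 19/3·R2.
R5 ← R5 − 2/3·R2.
R3 ← R3 / (-45/11).
R1 ← R1 − 1/11·R3.
R2 ← R2 + 19/22·R3.
R4 ← R4 + 135/22·R3.
R5 ← R5 + 23/11·R3.
R4 ← R4 / (10).
R1 ← R1 − 5/6·R4.
R2 ← R2 − 5/6·R4.
R3 ← R3 − 1/3·R4.
R5 ← R5 − 23/6·R4.
R5 ← R5 / (79/18).
R1 ← R1 + 7/90·R5.
R2 ← R2 + 1/90·R5.
R3 ← R3 − 34/45·R5.
R4 ← R4 − 4/5·R5.
Reading off the reduced rows gives x1 = 3, x2 = 1, x3 = 2, x4 = 3, x5 = 7/4.

x1 = 3, x2 = 1, x3 = 2, x4 = 3, x5 = 7/4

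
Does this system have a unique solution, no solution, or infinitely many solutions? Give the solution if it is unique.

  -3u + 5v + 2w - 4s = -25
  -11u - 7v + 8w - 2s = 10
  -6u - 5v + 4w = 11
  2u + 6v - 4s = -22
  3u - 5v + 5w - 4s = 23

no solution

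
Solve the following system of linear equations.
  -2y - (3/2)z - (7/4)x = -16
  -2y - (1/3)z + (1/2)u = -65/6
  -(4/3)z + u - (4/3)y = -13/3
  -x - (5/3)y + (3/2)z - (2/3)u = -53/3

Row-reduce the augmented matrix:
R1 ← R1 / (-7/4).
R4 ← R4 + 1·R1.
R2 ← R2 / (-2).
R1 ← R1 − 8/7·R2.
R3 ← R3 + 4/3·R2.
R4 ← R4 + 11/21·R2.
R3 ← R3 / (-10/9).
R1 ← R1 − 2/3·R3.
R2 ← R2 − 1/6·R3.
R4 ← R4 − 22/9·R3.
R4 ← R4 / (281/420).
R1 ← R1 − 24/35·R4.
R2 ← R2 + 3/20·R4.
R3 ← R3 + 3/5·R4.
Reading off the reduced rows gives x = 4, y = 6, z = -2, u = 1.

x = 4, y = 6, z = -2, u = 1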